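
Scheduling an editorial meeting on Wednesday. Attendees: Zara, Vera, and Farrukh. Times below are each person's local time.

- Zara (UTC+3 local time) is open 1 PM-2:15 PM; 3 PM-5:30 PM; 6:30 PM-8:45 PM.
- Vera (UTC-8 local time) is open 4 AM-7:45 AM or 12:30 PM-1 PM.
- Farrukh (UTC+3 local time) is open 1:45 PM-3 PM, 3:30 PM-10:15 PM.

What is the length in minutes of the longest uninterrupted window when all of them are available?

120

Zara in UTC: 10:00-11:15, 12:00-14:30, 15:30-17:45 (subtract 3h to convert from UTC+3).
Vera in UTC: 12:00-15:45, 20:30-21:00 (add 8h to convert from UTC-8).
Farrukh in UTC: 10:45-12:00, 12:30-19:15 (subtract 3h to convert from UTC+3).
Zara ∩ Vera: 12:00-14:30, 15:30-15:45.
Zara ∩ Vera ∩ Farrukh: 12:30-14:30, 15:30-15:45.
The longest is 12:30-14:30 at 120 minutes.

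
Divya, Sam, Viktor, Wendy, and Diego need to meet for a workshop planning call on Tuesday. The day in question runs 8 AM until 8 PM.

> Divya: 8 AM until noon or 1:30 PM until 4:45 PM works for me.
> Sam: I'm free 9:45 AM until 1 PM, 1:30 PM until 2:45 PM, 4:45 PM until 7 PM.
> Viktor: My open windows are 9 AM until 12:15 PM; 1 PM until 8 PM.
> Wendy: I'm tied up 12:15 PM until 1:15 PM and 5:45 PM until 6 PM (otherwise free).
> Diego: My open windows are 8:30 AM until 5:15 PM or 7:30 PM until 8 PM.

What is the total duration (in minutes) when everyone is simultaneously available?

210

Divya free: 08:00-12:00, 13:30-16:45.
Sam free: 09:45-13:00, 13:30-14:45, 16:45-19:00.
Viktor free: 09:00-12:15, 13:00-20:00.
Wendy free: 08:00-12:15, 13:15-17:45, 18:00-20:00 (invert busy blocks within the working day).
Diego free: 08:30-17:15, 19:30-20:00.
Divya ∩ Sam: 09:45-12:00, 13:30-14:45.
Divya ∩ Sam ∩ Viktor: 09:45-12:00, 13:30-14:45.
Divya ∩ Sam ∩ Viktor ∩ Wendy: 09:45-12:00, 13:30-14:45.
Divya ∩ Sam ∩ Viktor ∩ Wendy ∩ Diego: 09:45-12:00, 13:30-14:45.
So the common availability across everyone is 09:45-12:00, 13:30-14:45.
Summing the common windows: 135 + 75 = 210 minutes.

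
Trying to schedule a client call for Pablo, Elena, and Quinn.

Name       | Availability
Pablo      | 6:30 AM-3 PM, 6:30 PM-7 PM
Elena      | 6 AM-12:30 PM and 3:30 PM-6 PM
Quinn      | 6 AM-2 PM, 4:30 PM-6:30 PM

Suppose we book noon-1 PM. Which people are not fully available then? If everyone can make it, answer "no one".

Elena

Pablo: free for 12:00-13:00. Elena: not fully free for 12:00-13:00. Quinn: free for 12:00-13:00.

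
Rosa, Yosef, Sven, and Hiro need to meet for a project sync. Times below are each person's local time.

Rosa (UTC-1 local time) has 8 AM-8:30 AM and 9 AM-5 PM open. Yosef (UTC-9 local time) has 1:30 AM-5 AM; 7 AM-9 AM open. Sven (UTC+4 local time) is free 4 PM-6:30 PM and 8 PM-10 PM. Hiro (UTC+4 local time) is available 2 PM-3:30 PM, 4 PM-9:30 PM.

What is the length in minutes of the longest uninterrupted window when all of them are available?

120

Rosa in UTC: 09:00-09:30, 10:00-18:00 (add 1h to convert from UTC-1).
Yosef in UTC: 10:30-14:00, 16:00-18:00 (add 9h to convert from UTC-9).
Sven in UTC: 12:00-14:30, 16:00-18:00 (subtract 4h to convert from UTC+4).
Hiro in UTC: 10:00-11:30, 12:00-17:30 (subtract 4h to convert from UTC+4).
Rosa ∩ Yosef: 10:30-14:00, 16:00-18:00.
Rosa ∩ Yosef ∩ Sven: 12:00-14:00, 16:00-18:00.
Rosa ∩ Yosef ∩ Sven ∩ Hiro: 12:00-14:00, 16:00-17:30.
The longest is 12:00-14:00 at 120 minutes.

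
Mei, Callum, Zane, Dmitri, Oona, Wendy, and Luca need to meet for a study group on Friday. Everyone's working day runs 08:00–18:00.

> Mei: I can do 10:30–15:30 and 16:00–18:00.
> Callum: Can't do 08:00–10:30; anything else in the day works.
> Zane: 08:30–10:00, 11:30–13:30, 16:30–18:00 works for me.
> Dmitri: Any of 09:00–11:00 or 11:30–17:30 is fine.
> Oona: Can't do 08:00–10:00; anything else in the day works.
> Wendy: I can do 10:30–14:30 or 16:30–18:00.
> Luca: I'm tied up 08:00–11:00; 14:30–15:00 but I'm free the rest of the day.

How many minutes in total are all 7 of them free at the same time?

180

Mei free: 10:30-15:30, 16:00-18:00.
Callum free: 10:30-18:00 (invert busy blocks within the working day).
Zane free: 08:30-10:00, 11:30-13:30, 16:30-18:00.
Dmitri free: 09:00-11:00, 11:30-17:30.
Oona free: 10:00-18:00 (invert busy blocks within the working day).
Wendy free: 10:30-14:30, 16:30-18:00.
Luca free: 11:00-14:30, 15:00-18:00 (invert busy blocks within the working day).
Mei ∩ Callum: 10:30-15:30, 16:00-18:00.
Mei ∩ Callum ∩ Zane: 11:30-13:30, 16:30-18:00.
Mei ∩ Callum ∩ Zane ∩ Dmitri: 11:30-13:30, 16:30-17:30.
Mei ∩ Callum ∩ Zane ∩ Dmitri ∩ Oona: 11:30-13:30, 16:30-17:30.
Mei ∩ Callum ∩ Zane ∩ Dmitri ∩ Oona ∩ Wendy: 11:30-13:30, 16:30-17:30.
Mei ∩ Callum ∩ Zane ∩ Dmitri ∩ Oona ∩ Wendy ∩ Luca: 11:30-13:30, 16:30-17:30.
Summing the common windows: 120 + 60 = 180 minutes.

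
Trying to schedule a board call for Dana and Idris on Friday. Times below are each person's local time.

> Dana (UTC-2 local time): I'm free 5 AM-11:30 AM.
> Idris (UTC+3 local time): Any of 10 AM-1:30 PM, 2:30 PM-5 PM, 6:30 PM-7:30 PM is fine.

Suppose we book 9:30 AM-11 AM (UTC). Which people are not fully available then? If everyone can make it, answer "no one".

Dana in UTC: 07:00-13:30 (add 2h to convert from UTC-2).
Idris in UTC: 07:00-10:30, 11:30-14:00, 15:30-16:30 (subtract 3h to convert from UTC+3).
Dana: free for 09:30-11:00. Idris: not fully free for 09:30-11:00.

Idris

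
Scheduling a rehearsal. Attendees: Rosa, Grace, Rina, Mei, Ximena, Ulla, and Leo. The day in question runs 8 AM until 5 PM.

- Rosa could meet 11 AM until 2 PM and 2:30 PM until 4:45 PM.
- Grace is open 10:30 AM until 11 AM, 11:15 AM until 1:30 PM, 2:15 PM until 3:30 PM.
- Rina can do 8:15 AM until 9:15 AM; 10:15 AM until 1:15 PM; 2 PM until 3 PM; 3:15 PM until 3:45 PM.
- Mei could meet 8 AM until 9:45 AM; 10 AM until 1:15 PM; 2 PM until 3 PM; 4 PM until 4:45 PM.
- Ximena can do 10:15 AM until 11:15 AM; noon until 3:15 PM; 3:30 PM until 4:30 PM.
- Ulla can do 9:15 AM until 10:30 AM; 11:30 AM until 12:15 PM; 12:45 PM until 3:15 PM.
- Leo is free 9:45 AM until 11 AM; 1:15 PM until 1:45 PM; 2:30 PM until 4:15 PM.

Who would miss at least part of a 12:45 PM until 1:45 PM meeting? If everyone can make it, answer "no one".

Grace, Leo, Mei, Rina

Rosa: free for 12:45-13:45. Grace: not fully free for 12:45-13:45. Rina: not fully free for 12:45-13:45. Mei: not fully free for 12:45-13:45. Ximena: free for 12:45-13:45. Ulla: free for 12:45-13:45. Leo: not fully free for 12:45-13:45.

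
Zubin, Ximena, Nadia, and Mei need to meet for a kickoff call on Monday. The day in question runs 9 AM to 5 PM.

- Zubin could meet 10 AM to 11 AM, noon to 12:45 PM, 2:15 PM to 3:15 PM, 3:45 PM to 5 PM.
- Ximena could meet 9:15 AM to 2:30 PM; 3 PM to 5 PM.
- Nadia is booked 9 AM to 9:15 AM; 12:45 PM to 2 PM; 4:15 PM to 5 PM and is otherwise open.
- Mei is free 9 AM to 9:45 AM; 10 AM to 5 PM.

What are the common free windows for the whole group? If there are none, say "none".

10:00-11:00, 12:00-12:45, 14:15-14:30, 15:00-15:15, 15:45-16:15

Zubin free: 10:00-11:00, 12:00-12:45, 14:15-15:15, 15:45-17:00.
Ximena free: 09:15-14:30, 15:00-17:00.
Nadia free: 09:15-12:45, 14:00-16:15 (invert busy blocks within the working day).
Mei free: 09:00-09:45, 10:00-17:00.
Zubin ∩ Ximena: 10:00-11:00, 12:00-12:45, 14:15-14:30, 15:00-15:15, 15:45-17:00.
Zubin ∩ Ximena ∩ Nadia: 10:00-11:00, 12:00-12:45, 14:15-14:30, 15:00-15:15, 15:45-16:15.
Zubin ∩ Ximena ∩ Nadia ∩ Mei: 10:00-11:00, 12:00-12:45, 14:15-14:30, 15:00-15:15, 15:45-16:15.
So the common availability across everyone is 10:00-11:00, 12:00-12:45, 14:15-14:30, 15:00-15:15, 15:45-16:15.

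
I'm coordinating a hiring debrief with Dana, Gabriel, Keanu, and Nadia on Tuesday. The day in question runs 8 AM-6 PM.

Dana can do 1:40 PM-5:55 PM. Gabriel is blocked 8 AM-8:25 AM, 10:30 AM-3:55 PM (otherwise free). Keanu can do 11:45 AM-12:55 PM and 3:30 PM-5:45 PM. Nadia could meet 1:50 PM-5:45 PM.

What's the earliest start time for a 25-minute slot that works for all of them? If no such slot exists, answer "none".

Dana free: 13:40-17:55.
Gabriel free: 08:25-10:30, 15:55-18:00 (invert busy blocks within the working day).
Keanu free: 11:45-12:55, 15:30-17:45.
Nadia free: 13:50-17:45.
Dana ∩ Gabriel: 15:55-17:55.
Dana ∩ Gabriel ∩ Keanu: 15:55-17:45.
Dana ∩ Gabriel ∩ Keanu ∩ Nadia: 15:55-17:45.
The first common window of at least 25 minutes is 15:55-17:45, so the earliest start is 15:55.

15:55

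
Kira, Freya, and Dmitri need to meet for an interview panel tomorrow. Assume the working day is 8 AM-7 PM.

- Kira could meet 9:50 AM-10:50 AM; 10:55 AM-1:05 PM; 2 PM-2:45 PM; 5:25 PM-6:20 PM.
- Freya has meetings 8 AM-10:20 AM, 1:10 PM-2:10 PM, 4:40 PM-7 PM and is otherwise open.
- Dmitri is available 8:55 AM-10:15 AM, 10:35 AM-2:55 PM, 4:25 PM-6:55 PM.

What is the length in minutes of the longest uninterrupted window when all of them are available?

Kira free: 09:50-10:50, 10:55-13:05, 14:00-14:45, 17:25-18:20.
Freya free: 10:20-13:10, 14:10-16:40 (invert busy blocks within the working day).
Dmitri free: 08:55-10:15, 10:35-14:55, 16:25-18:55.
Kira ∩ Freya: 10:20-10:50, 10:55-13:05, 14:10-14:45.
Kira ∩ Freya ∩ Dmitri: 10:35-10:50, 10:55-13:05, 14:10-14:45.
The longest is 10:55-13:05 at 130 minutes.

130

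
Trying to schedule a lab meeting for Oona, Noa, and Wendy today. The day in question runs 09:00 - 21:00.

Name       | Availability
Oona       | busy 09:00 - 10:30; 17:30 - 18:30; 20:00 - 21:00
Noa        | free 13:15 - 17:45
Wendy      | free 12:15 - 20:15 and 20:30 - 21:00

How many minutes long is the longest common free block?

Oona free: 10:30-17:30, 18:30-20:00 (invert busy blocks within the working day).
Noa free: 13:15-17:45.
Wendy free: 12:15-20:15, 20:30-21:00.
Oona ∩ Noa: 13:15-17:30.
Oona ∩ Noa ∩ Wendy: 13:15-17:30.
The longest is 13:15-17:30 at 255 minutes.

255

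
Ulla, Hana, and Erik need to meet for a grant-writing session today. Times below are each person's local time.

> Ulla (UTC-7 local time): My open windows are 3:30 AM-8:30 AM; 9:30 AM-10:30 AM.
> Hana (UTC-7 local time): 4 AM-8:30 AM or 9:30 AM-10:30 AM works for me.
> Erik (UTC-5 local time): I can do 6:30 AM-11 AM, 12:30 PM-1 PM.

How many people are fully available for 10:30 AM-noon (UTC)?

1

Ulla in UTC: 10:30-15:30, 16:30-17:30 (add 7h to convert from UTC-7).
Hana in UTC: 11:00-15:30, 16:30-17:30 (add 7h to convert from UTC-7).
Erik in UTC: 11:30-16:00, 17:30-18:00 (add 5h to convert from UTC-5).
Ulla can make the full 10:30-12:00 slot — that's 1.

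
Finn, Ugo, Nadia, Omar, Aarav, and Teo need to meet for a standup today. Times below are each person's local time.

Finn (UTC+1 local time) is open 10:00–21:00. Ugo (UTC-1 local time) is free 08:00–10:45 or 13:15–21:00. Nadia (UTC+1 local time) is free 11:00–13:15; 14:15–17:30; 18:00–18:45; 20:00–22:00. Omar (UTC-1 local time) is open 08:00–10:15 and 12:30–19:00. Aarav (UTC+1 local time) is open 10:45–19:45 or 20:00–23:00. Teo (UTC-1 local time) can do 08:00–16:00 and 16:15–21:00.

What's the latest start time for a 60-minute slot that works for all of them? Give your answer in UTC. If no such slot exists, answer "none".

Finn in UTC: 09:00-20:00 (subtract 1h to convert from UTC+1).
Ugo in UTC: 09:00-11:45, 14:15-22:00 (add 1h to convert from UTC-1).
Nadia in UTC: 10:00-12:15, 13:15-16:30, 17:00-17:45, 19:00-21:00 (subtract 1h to convert from UTC+1).
Omar in UTC: 09:00-11:15, 13:30-20:00 (add 1h to convert from UTC-1).
Aarav in UTC: 09:45-18:45, 19:00-22:00 (subtract 1h to convert from UTC+1).
Teo in UTC: 09:00-17:00, 17:15-22:00 (add 1h to convert from UTC-1).
Finn ∩ Ugo: 09:00-11:45, 14:15-20:00.
Finn ∩ Ugo ∩ Nadia: 10:00-11:45, 14:15-16:30, 17:00-17:45, 19:00-20:00.
Finn ∩ Ugo ∩ Nadia ∩ Omar: 10:00-11:15, 14:15-16:30, 17:00-17:45, 19:00-20:00.
Finn ∩ Ugo ∩ Nadia ∩ Omar ∩ Aarav: 10:00-11:15, 14:15-16:30, 17:00-17:45, 19:00-20:00.
Finn ∩ Ugo ∩ Nadia ∩ Omar ∩ Aarav ∩ Teo: 10:00-11:15, 14:15-16:30, 17:15-17:45, 19:00-20:00.
Those are the intersection windows.
The last common window of at least 60 minutes is 19:00-20:00; a 60-minute meeting can start as late as 19:00 and still end by 20:00.

19:00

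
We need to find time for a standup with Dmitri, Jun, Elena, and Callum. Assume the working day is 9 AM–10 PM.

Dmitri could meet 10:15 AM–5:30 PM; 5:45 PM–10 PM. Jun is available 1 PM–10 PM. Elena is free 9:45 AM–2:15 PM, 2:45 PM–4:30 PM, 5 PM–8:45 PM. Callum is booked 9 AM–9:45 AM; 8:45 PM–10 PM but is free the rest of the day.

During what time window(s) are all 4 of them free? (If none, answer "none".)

Dmitri free: 10:15-17:30, 17:45-22:00.
Jun free: 13:00-22:00.
Elena free: 09:45-14:15, 14:45-16:30, 17:00-20:45.
Callum free: 09:45-20:45 (invert busy blocks within the working day).
Dmitri ∩ Jun: 13:00-17:30, 17:45-22:00.
Dmitri ∩ Jun ∩ Elena: 13:00-14:15, 14:45-16:30, 17:00-17:30, 17:45-20:45.
Dmitri ∩ Jun ∩ Elena ∩ Callum: 13:00-14:15, 14:45-16:30, 17:00-17:30, 17:45-20:45.

13:00-14:15, 14:45-16:30, 17:00-17:30, 17:45-20:45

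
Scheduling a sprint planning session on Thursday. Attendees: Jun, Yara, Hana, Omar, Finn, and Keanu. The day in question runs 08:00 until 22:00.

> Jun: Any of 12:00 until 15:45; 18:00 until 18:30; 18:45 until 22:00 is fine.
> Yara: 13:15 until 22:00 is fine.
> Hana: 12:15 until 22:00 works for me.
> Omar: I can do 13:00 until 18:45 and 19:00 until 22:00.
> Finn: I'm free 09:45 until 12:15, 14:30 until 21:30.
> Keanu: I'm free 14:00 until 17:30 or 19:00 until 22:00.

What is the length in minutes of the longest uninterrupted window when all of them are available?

150

Jun ∩ Yara: 13:15-15:45, 18:00-18:30, 18:45-22:00.
Jun ∩ Yara ∩ Hana: 13:15-15:45, 18:00-18:30, 18:45-22:00.
Jun ∩ Yara ∩ Hana ∩ Omar: 13:15-15:45, 18:00-18:30, 19:00-22:00.
Jun ∩ Yara ∩ Hana ∩ Omar ∩ Finn: 14:30-15:45, 18:00-18:30, 19:00-21:30.
Jun ∩ Yara ∩ Hana ∩ Omar ∩ Finn ∩ Keanu: 14:30-15:45, 19:00-21:30.
The longest is 19:00-21:30 at 150 minutes.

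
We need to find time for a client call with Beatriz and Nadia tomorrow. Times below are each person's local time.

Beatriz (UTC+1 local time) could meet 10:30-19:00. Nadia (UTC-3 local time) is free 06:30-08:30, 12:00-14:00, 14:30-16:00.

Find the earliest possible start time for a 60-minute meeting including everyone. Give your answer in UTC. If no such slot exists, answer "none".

09:30

Beatriz in UTC: 09:30-18:00 (subtract 1h to convert from UTC+1).
Nadia in UTC: 09:30-11:30, 15:00-17:00, 17:30-19:00 (add 3h to convert from UTC-3).
Beatriz ∩ Nadia: 09:30-11:30, 15:00-17:00, 17:30-18:00.
The first common window of at least 60 minutes is 09:30-11:30, so the earliest start is 09:30.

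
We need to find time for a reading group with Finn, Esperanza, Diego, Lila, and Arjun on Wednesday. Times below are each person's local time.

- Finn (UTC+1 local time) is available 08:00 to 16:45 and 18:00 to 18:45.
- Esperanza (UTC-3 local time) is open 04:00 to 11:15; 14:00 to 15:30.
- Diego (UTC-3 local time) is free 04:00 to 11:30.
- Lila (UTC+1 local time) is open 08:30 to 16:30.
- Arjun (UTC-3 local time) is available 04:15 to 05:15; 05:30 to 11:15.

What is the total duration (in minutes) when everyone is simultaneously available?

Finn in UTC: 07:00-15:45, 17:00-17:45 (subtract 1h to convert from UTC+1).
Esperanza in UTC: 07:00-14:15, 17:00-18:30 (add 3h to convert from UTC-3).
Diego in UTC: 07:00-14:30 (add 3h to convert from UTC-3).
Lila in UTC: 07:30-15:30 (subtract 1h to convert from UTC+1).
Arjun in UTC: 07:15-08:15, 08:30-14:15 (add 3h to convert from UTC-3).
Finn ∩ Esperanza: 07:00-14:15, 17:00-17:45.
Finn ∩ Esperanza ∩ Diego: 07:00-14:15.
Finn ∩ Esperanza ∩ Diego ∩ Lila: 07:30-14:15.
Finn ∩ Esperanza ∩ Diego ∩ Lila ∩ Arjun: 07:30-08:15, 08:30-14:15.
Summing the common windows: 45 + 345 = 390 minutes.

390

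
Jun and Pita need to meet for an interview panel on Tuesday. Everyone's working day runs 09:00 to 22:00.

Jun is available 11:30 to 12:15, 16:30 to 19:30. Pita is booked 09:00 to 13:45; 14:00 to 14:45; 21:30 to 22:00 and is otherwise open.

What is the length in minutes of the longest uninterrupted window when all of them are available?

180

Jun free: 11:30-12:15, 16:30-19:30.
Pita free: 13:45-14:00, 14:45-21:30 (invert busy blocks within the working day).
Jun ∩ Pita: 16:30-19:30.
Those are the intersection windows.
The longest is 16:30-19:30 at 180 minutes.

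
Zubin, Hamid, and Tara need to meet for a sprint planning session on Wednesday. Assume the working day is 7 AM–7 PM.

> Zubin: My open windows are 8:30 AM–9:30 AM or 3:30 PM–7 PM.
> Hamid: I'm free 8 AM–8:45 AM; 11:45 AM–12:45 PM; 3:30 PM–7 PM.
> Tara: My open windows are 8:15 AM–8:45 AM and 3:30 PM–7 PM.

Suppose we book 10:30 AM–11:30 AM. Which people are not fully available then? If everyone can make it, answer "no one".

Zubin: not fully free for 10:30-11:30. Hamid: not fully free for 10:30-11:30. Tara: not fully free for 10:30-11:30.

Hamid, Tara, Zubin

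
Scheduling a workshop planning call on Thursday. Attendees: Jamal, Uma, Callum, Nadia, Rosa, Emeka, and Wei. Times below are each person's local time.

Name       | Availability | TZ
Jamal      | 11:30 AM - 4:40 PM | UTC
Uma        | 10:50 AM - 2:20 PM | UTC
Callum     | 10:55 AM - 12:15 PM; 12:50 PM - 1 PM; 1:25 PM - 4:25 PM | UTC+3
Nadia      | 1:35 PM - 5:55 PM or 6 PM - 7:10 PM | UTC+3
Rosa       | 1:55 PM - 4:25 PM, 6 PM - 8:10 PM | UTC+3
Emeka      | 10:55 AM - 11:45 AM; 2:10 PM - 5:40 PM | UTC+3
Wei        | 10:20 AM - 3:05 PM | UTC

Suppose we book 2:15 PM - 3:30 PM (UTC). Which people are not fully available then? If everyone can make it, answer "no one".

Jamal in UTC: 11:30-16:40.
Uma in UTC: 10:50-14:20.
Callum in UTC: 07:55-09:15, 09:50-10:00, 10:25-13:25 (subtract 3h to convert from UTC+3).
Nadia in UTC: 10:35-14:55, 15:00-16:10 (subtract 3h to convert from UTC+3).
Rosa in UTC: 10:55-13:25, 15:00-17:10 (subtract 3h to convert from UTC+3).
Emeka in UTC: 07:55-08:45, 11:10-14:40 (subtract 3h to convert from UTC+3).
Wei in UTC: 10:20-15:05.
Jamal: free for 14:15-15:30. Uma: not fully free for 14:15-15:30. Callum: not fully free for 14:15-15:30. Nadia: not fully free for 14:15-15:30. Rosa: not fully free for 14:15-15:30. Emeka: not fully free for 14:15-15:30. Wei: not fully free for 14:15-15:30.

Callum, Emeka, Nadia, Rosa, Uma, Wei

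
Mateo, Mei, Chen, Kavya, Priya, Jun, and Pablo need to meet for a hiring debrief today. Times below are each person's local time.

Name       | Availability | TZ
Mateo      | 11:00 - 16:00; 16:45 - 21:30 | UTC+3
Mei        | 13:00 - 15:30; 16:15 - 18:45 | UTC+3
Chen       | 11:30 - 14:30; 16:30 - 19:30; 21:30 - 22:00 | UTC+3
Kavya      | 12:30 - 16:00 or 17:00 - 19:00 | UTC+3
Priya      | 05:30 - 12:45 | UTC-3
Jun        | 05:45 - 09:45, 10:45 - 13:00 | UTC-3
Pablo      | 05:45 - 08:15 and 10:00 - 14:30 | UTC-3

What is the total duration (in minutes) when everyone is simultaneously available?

Mateo in UTC: 08:00-13:00, 13:45-18:30 (subtract 3h to convert from UTC+3).
Mei in UTC: 10:00-12:30, 13:15-15:45 (subtract 3h to convert from UTC+3).
Chen in UTC: 08:30-11:30, 13:30-16:30, 18:30-19:00 (subtract 3h to convert from UTC+3).
Kavya in UTC: 09:30-13:00, 14:00-16:00 (subtract 3h to convert from UTC+3).
Priya in UTC: 08:30-15:45 (add 3h to convert from UTC-3).
Jun in UTC: 08:45-12:45, 13:45-16:00 (add 3h to convert from UTC-3).
Pablo in UTC: 08:45-11:15, 13:00-17:30 (add 3h to convert from UTC-3).
Mateo ∩ Mei: 10:00-12:30, 13:45-15:45.
Mateo ∩ Mei ∩ Chen: 10:00-11:30, 13:45-15:45.
Mateo ∩ Mei ∩ Chen ∩ Kavya: 10:00-11:30, 14:00-15:45.
Mateo ∩ Mei ∩ Chen ∩ Kavya ∩ Priya: 10:00-11:30, 14:00-15:45.
Mateo ∩ Mei ∩ Chen ∩ Kavya ∩ Priya ∩ Jun: 10:00-11:30, 14:00-15:45.
Mateo ∩ Mei ∩ Chen ∩ Kavya ∩ Priya ∩ Jun ∩ Pablo: 10:00-11:15, 14:00-15:45.
Those are the intersection windows.
Summing the common windows: 75 + 105 = 180 minutes.

180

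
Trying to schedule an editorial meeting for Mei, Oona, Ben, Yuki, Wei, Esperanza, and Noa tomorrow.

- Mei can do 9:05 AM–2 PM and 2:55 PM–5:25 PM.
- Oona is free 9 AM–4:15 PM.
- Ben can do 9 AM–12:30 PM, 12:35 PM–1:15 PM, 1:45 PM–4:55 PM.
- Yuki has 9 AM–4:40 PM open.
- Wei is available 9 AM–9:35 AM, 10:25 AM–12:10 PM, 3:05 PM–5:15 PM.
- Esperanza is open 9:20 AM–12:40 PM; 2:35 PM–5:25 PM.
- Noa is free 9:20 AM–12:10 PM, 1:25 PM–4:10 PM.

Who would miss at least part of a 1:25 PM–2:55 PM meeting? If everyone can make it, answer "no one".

Mei: not fully free for 13:25-14:55. Oona: free for 13:25-14:55. Ben: not fully free for 13:25-14:55. Yuki: free for 13:25-14:55. Wei: not fully free for 13:25-14:55. Esperanza: not fully free for 13:25-14:55. Noa: free for 13:25-14:55.

Ben, Esperanza, Mei, Wei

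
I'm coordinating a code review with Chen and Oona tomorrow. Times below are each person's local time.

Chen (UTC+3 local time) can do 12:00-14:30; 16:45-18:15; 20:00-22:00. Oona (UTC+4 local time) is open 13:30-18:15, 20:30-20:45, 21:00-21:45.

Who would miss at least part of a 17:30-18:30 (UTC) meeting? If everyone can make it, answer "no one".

Oona

Chen in UTC: 09:00-11:30, 13:45-15:15, 17:00-19:00 (subtract 3h to convert from UTC+3).
Oona in UTC: 09:30-14:15, 16:30-16:45, 17:00-17:45 (subtract 4h to convert from UTC+4).
Chen: free for 17:30-18:30. Oona: not fully free for 17:30-18:30.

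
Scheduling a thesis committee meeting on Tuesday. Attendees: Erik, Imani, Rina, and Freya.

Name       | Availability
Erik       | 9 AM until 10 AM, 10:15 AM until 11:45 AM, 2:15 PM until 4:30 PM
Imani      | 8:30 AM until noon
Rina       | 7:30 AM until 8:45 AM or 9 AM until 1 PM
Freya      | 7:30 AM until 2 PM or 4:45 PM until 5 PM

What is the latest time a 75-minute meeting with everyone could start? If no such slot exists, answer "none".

Erik ∩ Imani: 09:00-10:00, 10:15-11:45.
Erik ∩ Imani ∩ Rina: 09:00-10:00, 10:15-11:45.
Erik ∩ Imani ∩ Rina ∩ Freya: 09:00-10:00, 10:15-11:45.
Those are the intersection windows.
The last common window of at least 75 minutes is 10:15-11:45; a 75-minute meeting can start as late as 10:30 and still end by 11:45.

10:30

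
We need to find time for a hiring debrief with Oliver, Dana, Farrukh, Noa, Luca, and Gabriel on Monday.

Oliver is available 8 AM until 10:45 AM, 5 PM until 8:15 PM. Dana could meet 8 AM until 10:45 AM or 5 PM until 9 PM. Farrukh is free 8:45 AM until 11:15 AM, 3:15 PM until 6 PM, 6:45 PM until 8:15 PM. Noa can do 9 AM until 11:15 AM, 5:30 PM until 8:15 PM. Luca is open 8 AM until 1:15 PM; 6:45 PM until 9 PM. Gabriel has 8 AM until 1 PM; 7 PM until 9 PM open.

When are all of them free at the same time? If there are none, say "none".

09:00-10:45, 19:00-20:15

Oliver ∩ Dana: 08:00-10:45, 17:00-20:15.
Oliver ∩ Dana ∩ Farrukh: 08:45-10:45, 17:00-18:00, 18:45-20:15.
Oliver ∩ Dana ∩ Farrukh ∩ Noa: 09:00-10:45, 17:30-18:00, 18:45-20:15.
Oliver ∩ Dana ∩ Farrukh ∩ Noa ∩ Luca: 09:00-10:45, 18:45-20:15.
Oliver ∩ Dana ∩ Farrukh ∩ Noa ∩ Luca ∩ Gabriel: 09:00-10:45, 19:00-20:15.
So the common availability across everyone is 09:00-10:45, 19:00-20:15.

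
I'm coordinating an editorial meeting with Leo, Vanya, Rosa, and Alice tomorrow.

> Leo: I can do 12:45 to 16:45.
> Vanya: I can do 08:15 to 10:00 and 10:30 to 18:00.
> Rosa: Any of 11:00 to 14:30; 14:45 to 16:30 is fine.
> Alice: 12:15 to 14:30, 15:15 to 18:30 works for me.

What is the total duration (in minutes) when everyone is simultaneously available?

Leo ∩ Vanya: 12:45-16:45.
Leo ∩ Vanya ∩ Rosa: 12:45-14:30, 14:45-16:30.
Leo ∩ Vanya ∩ Rosa ∩ Alice: 12:45-14:30, 15:15-16:30.
Summing the common windows: 105 + 75 = 180 minutes.

180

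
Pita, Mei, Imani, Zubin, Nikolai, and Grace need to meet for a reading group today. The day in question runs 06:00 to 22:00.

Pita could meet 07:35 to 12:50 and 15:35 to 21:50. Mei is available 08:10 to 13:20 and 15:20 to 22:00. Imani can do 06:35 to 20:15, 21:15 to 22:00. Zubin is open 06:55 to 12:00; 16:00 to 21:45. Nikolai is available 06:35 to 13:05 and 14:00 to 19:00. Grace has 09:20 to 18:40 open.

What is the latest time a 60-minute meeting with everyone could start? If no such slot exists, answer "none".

17:40

Pita ∩ Mei: 08:10-12:50, 15:35-21:50.
Pita ∩ Mei ∩ Imani: 08:10-12:50, 15:35-20:15, 21:15-21:50.
Pita ∩ Mei ∩ Imani ∩ Zubin: 08:10-12:00, 16:00-20:15, 21:15-21:45.
Pita ∩ Mei ∩ Imani ∩ Zubin ∩ Nikolai: 08:10-12:00, 16:00-19:00.
Pita ∩ Mei ∩ Imani ∩ Zubin ∩ Nikolai ∩ Grace: 09:20-12:00, 16:00-18:40.
The last common window of at least 60 minutes is 16:00-18:40; a 60-minute meeting can start as late as 17:40 and still end by 18:40.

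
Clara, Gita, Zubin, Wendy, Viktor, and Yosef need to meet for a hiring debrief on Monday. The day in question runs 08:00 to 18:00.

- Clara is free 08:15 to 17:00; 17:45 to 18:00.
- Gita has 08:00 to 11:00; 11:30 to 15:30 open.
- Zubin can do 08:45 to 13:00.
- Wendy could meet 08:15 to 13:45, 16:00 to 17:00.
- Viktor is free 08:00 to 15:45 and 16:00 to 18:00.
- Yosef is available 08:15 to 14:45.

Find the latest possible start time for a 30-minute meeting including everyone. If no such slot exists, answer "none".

Clara ∩ Gita: 08:15-11:00, 11:30-15:30.
Clara ∩ Gita ∩ Zubin: 08:45-11:00, 11:30-13:00.
Clara ∩ Gita ∩ Zubin ∩ Wendy: 08:45-11:00, 11:30-13:00.
Clara ∩ Gita ∩ Zubin ∩ Wendy ∩ Viktor: 08:45-11:00, 11:30-13:00.
Clara ∩ Gita ∩ Zubin ∩ Wendy ∩ Viktor ∩ Yosef: 08:45-11:00, 11:30-13:00.
The last common window of at least 30 minutes is 11:30-13:00; a 30-minute meeting can start as late as 12:30 and still end by 13:00.

12:30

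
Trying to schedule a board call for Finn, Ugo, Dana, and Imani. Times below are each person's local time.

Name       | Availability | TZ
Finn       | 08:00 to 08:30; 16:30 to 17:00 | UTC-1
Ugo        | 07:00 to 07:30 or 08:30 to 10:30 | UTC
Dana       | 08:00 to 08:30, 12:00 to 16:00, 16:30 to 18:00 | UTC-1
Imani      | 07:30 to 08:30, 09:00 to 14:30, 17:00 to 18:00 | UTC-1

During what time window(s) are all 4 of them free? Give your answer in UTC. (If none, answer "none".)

Finn in UTC: 09:00-09:30, 17:30-18:00 (add 1h to convert from UTC-1).
Ugo in UTC: 07:00-07:30, 08:30-10:30.
Dana in UTC: 09:00-09:30, 13:00-17:00, 17:30-19:00 (add 1h to convert from UTC-1).
Imani in UTC: 08:30-09:30, 10:00-15:30, 18:00-19:00 (add 1h to convert from UTC-1).
Finn ∩ Ugo: 09:00-09:30.
Finn ∩ Ugo ∩ Dana: 09:00-09:30.
Finn ∩ Ugo ∩ Dana ∩ Imani: 09:00-09:30.

09:00-09:30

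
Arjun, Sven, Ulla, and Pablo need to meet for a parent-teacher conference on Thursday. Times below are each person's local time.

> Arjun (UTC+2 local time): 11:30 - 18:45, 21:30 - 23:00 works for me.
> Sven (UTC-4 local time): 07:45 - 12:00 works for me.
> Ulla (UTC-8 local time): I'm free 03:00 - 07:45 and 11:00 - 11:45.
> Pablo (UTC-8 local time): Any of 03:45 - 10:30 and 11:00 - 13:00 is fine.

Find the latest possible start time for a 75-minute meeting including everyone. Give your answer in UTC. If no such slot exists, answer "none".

14:30

Arjun in UTC: 09:30-16:45, 19:30-21:00 (subtract 2h to convert from UTC+2).
Sven in UTC: 11:45-16:00 (add 4h to convert from UTC-4).
Ulla in UTC: 11:00-15:45, 19:00-19:45 (add 8h to convert from UTC-8).
Pablo in UTC: 11:45-18:30, 19:00-21:00 (add 8h to convert from UTC-8).
Arjun ∩ Sven: 11:45-16:00.
Arjun ∩ Sven ∩ Ulla: 11:45-15:45.
Arjun ∩ Sven ∩ Ulla ∩ Pablo: 11:45-15:45.
The last common window of at least 75 minutes is 11:45-15:45; a 75-minute meeting can start as late as 14:30 and still end by 15:45.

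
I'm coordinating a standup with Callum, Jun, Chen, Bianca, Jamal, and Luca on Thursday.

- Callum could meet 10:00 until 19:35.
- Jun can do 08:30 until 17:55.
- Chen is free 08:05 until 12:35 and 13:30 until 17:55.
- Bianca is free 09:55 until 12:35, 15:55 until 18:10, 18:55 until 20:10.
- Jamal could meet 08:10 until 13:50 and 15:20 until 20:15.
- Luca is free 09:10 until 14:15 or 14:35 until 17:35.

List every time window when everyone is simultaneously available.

10:00-12:35, 15:55-17:35

Callum ∩ Jun: 10:00-17:55.
Callum ∩ Jun ∩ Chen: 10:00-12:35, 13:30-17:55.
Callum ∩ Jun ∩ Chen ∩ Bianca: 10:00-12:35, 15:55-17:55.
Callum ∩ Jun ∩ Chen ∩ Bianca ∩ Jamal: 10:00-12:35, 15:55-17:55.
Callum ∩ Jun ∩ Chen ∩ Bianca ∩ Jamal ∩ Luca: 10:00-12:35, 15:55-17:35.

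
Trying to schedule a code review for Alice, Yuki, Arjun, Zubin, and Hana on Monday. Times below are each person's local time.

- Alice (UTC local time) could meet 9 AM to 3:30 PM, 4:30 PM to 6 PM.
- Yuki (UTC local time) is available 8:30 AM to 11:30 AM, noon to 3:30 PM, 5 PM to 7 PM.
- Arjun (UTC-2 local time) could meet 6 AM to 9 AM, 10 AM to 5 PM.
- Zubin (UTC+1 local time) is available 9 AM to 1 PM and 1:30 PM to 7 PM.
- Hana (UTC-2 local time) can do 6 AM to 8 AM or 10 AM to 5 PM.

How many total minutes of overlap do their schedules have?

300

Alice in UTC: 09:00-15:30, 16:30-18:00.
Yuki in UTC: 08:30-11:30, 12:00-15:30, 17:00-19:00.
Arjun in UTC: 08:00-11:00, 12:00-19:00 (add 2h to convert from UTC-2).
Zubin in UTC: 08:00-12:00, 12:30-18:00 (subtract 1h to convert from UTC+1).
Hana in UTC: 08:00-10:00, 12:00-19:00 (add 2h to convert from UTC-2).
Alice ∩ Yuki: 09:00-11:30, 12:00-15:30, 17:00-18:00.
Alice ∩ Yuki ∩ Arjun: 09:00-11:00, 12:00-15:30, 17:00-18:00.
Alice ∩ Yuki ∩ Arjun ∩ Zubin: 09:00-11:00, 12:30-15:30, 17:00-18:00.
Alice ∩ Yuki ∩ Arjun ∩ Zubin ∩ Hana: 09:00-10:00, 12:30-15:30, 17:00-18:00.
Those are the intersection windows.
Summing the common windows: 60 + 180 + 60 = 300 minutes.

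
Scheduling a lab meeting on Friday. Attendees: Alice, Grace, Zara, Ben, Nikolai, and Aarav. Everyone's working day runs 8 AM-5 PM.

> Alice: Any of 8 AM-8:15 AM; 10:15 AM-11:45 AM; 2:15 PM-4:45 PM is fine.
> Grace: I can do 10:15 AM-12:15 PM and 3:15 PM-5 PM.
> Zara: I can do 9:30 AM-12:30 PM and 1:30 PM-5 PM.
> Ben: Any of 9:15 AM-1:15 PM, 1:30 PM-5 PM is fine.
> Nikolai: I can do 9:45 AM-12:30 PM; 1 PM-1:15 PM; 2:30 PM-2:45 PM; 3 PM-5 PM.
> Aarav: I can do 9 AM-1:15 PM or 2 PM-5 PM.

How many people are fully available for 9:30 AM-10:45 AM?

Zara, Ben, and Aarav can make the full 09:30-10:45 slot — that's 3.

3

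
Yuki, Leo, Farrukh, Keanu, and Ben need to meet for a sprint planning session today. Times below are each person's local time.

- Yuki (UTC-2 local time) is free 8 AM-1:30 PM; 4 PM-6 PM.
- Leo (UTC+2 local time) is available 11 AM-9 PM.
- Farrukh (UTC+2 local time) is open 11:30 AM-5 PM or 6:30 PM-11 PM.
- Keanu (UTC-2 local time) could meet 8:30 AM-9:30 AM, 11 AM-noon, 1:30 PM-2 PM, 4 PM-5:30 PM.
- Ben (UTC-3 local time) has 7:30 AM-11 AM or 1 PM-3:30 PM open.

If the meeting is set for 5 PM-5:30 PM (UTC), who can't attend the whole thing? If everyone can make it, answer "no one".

Yuki in UTC: 10:00-15:30, 18:00-20:00 (add 2h to convert from UTC-2).
Leo in UTC: 09:00-19:00 (subtract 2h to convert from UTC+2).
Farrukh in UTC: 09:30-15:00, 16:30-21:00 (subtract 2h to convert from UTC+2).
Keanu in UTC: 10:30-11:30, 13:00-14:00, 15:30-16:00, 18:00-19:30 (add 2h to convert from UTC-2).
Ben in UTC: 10:30-14:00, 16:00-18:30 (add 3h to convert from UTC-3).
Yuki: not fully free for 17:00-17:30. Leo: free for 17:00-17:30. Farrukh: free for 17:00-17:30. Keanu: not fully free for 17:00-17:30. Ben: free for 17:00-17:30.

Keanu, Yuki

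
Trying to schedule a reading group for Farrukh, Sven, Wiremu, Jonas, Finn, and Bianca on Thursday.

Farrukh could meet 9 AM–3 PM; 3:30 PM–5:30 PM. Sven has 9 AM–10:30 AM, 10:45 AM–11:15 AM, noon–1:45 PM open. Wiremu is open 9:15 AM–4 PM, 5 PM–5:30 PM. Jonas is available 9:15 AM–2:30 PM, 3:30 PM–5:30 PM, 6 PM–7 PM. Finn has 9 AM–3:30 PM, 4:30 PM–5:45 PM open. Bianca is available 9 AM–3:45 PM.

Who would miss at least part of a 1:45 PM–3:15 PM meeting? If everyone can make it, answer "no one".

Farrukh, Jonas, Sven

Farrukh: not fully free for 13:45-15:15. Sven: not fully free for 13:45-15:15. Wiremu: free for 13:45-15:15. Jonas: not fully free for 13:45-15:15. Finn: free for 13:45-15:15. Bianca: free for 13:45-15:15.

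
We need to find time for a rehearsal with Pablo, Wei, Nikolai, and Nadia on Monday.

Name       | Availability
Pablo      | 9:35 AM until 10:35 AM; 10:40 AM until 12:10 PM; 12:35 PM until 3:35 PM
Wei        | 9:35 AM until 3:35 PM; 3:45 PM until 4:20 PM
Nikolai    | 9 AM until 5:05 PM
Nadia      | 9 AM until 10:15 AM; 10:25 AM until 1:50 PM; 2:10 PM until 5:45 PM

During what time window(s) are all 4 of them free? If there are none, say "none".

Pablo ∩ Wei: 09:35-10:35, 10:40-12:10, 12:35-15:35.
Pablo ∩ Wei ∩ Nikolai: 09:35-10:35, 10:40-12:10, 12:35-15:35.
Pablo ∩ Wei ∩ Nikolai ∩ Nadia: 09:35-10:15, 10:25-10:35, 10:40-12:10, 12:35-13:50, 14:10-15:35.
Those are the intersection windows.

09:35-10:15, 10:25-10:35, 10:40-12:10, 12:35-13:50, 14:10-15:35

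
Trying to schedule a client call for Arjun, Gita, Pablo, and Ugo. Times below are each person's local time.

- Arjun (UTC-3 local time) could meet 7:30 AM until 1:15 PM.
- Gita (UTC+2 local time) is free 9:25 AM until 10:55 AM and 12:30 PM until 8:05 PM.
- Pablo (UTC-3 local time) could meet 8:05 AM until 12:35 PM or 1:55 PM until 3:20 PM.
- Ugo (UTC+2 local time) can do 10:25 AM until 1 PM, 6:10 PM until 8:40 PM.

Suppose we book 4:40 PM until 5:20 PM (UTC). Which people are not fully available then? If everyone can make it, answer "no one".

Arjun in UTC: 10:30-16:15 (add 3h to convert from UTC-3).
Gita in UTC: 07:25-08:55, 10:30-18:05 (subtract 2h to convert from UTC+2).
Pablo in UTC: 11:05-15:35, 16:55-18:20 (add 3h to convert from UTC-3).
Ugo in UTC: 08:25-11:00, 16:10-18:40 (subtract 2h to convert from UTC+2).
Arjun: not fully free for 16:40-17:20. Gita: free for 16:40-17:20. Pablo: not fully free for 16:40-17:20. Ugo: free for 16:40-17:20.

Arjun, Pablo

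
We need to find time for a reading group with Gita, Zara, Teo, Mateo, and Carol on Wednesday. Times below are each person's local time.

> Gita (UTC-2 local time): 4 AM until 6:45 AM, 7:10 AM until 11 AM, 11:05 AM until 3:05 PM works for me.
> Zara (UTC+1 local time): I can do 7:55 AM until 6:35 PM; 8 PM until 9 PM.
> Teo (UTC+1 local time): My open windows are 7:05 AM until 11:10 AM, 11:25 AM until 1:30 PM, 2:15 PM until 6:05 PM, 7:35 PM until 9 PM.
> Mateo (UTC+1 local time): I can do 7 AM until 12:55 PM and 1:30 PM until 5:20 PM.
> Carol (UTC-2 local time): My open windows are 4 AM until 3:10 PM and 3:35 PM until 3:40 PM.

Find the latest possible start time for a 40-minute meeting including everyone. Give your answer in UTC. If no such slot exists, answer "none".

15:40

Gita in UTC: 06:00-08:45, 09:10-13:00, 13:05-17:05 (add 2h to convert from UTC-2).
Zara in UTC: 06:55-17:35, 19:00-20:00 (subtract 1h to convert from UTC+1).
Teo in UTC: 06:05-10:10, 10:25-12:30, 13:15-17:05, 18:35-20:00 (subtract 1h to convert from UTC+1).
Mateo in UTC: 06:00-11:55, 12:30-16:20 (subtract 1h to convert from UTC+1).
Carol in UTC: 06:00-17:10, 17:35-17:40 (add 2h to convert from UTC-2).
Gita ∩ Zara: 06:55-08:45, 09:10-13:00, 13:05-17:05.
Gita ∩ Zara ∩ Teo: 06:55-08:45, 09:10-10:10, 10:25-12:30, 13:15-17:05.
Gita ∩ Zara ∩ Teo ∩ Mateo: 06:55-08:45, 09:10-10:10, 10:25-11:55, 13:15-16:20.
Gita ∩ Zara ∩ Teo ∩ Mateo ∩ Carol: 06:55-08:45, 09:10-10:10, 10:25-11:55, 13:15-16:20.
The last common window of at least 40 minutes is 13:15-16:20; a 40-minute meeting can start as late as 15:40 and still end by 16:20.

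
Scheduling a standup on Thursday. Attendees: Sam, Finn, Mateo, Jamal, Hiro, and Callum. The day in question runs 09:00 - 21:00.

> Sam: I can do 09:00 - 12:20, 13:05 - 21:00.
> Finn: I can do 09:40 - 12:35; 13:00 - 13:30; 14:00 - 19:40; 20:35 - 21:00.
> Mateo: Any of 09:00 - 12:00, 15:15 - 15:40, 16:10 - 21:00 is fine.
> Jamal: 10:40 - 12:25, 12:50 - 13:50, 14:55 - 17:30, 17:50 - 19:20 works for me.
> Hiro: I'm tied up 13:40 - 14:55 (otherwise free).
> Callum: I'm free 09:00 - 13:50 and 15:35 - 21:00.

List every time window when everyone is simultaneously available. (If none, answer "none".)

10:40-12:00, 15:35-15:40, 16:10-17:30, 17:50-19:20

Sam free: 09:00-12:20, 13:05-21:00.
Finn free: 09:40-12:35, 13:00-13:30, 14:00-19:40, 20:35-21:00.
Mateo free: 09:00-12:00, 15:15-15:40, 16:10-21:00.
Jamal free: 10:40-12:25, 12:50-13:50, 14:55-17:30, 17:50-19:20.
Hiro free: 09:00-13:40, 14:55-21:00 (invert busy blocks within the working day).
Callum free: 09:00-13:50, 15:35-21:00.
Sam ∩ Finn: 09:40-12:20, 13:05-13:30, 14:00-19:40, 20:35-21:00.
Sam ∩ Finn ∩ Mateo: 09:40-12:00, 15:15-15:40, 16:10-19:40, 20:35-21:00.
Sam ∩ Finn ∩ Mateo ∩ Jamal: 10:40-12:00, 15:15-15:40, 16:10-17:30, 17:50-19:20.
Sam ∩ Finn ∩ Mateo ∩ Jamal ∩ Hiro: 10:40-12:00, 15:15-15:40, 16:10-17:30, 17:50-19:20.
Sam ∩ Finn ∩ Mateo ∩ Jamal ∩ Hiro ∩ Callum: 10:40-12:00, 15:35-15:40, 16:10-17:30, 17:50-19:20.
So the common availability across everyone is 10:40-12:00, 15:35-15:40, 16:10-17:30, 17:50-19:20.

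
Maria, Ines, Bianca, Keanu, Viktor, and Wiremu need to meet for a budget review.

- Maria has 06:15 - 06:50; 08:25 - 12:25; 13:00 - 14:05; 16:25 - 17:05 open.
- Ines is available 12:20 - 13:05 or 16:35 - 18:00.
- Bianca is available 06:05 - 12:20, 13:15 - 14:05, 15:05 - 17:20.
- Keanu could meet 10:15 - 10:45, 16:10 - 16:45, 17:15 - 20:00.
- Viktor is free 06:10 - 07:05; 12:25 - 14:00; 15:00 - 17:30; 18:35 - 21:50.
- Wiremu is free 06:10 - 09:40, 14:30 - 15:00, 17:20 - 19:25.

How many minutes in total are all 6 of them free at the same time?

Maria ∩ Ines: 12:20-12:25, 13:00-13:05, 16:35-17:05.
Maria ∩ Ines ∩ Bianca: 16:35-17:05.
Maria ∩ Ines ∩ Bianca ∩ Keanu: 16:35-16:45.
Maria ∩ Ines ∩ Bianca ∩ Keanu ∩ Viktor: 16:35-16:45.
Maria ∩ Ines ∩ Bianca ∩ Keanu ∩ Viktor ∩ Wiremu: ∅.
There is no time when everyone is free.
There is no common window, so the total is 0 minutes.

0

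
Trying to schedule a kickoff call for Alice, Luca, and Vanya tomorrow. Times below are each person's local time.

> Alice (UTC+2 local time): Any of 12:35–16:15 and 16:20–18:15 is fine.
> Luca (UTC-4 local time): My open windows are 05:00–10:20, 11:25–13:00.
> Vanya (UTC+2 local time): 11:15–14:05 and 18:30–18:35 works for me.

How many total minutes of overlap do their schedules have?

Alice in UTC: 10:35-14:15, 14:20-16:15 (subtract 2h to convert from UTC+2).
Luca in UTC: 09:00-14:20, 15:25-17:00 (add 4h to convert from UTC-4).
Vanya in UTC: 09:15-12:05, 16:30-16:35 (subtract 2h to convert from UTC+2).
Alice ∩ Luca: 10:35-14:15, 15:25-16:15.
Alice ∩ Luca ∩ Vanya: 10:35-12:05.
So the common availability across everyone is 10:35-12:05.
That's a single block of 90 minutes.

90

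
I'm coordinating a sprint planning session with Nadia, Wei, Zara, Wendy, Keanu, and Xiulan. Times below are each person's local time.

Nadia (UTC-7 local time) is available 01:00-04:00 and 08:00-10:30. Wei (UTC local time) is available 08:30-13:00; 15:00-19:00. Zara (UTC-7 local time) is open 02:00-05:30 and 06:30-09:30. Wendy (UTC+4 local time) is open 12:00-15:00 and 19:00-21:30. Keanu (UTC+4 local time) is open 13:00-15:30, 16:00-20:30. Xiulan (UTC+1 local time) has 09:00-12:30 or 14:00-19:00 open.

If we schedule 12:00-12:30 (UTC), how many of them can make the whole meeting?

3

Nadia in UTC: 08:00-11:00, 15:00-17:30 (add 7h to convert from UTC-7).
Wei in UTC: 08:30-13:00, 15:00-19:00.
Zara in UTC: 09:00-12:30, 13:30-16:30 (add 7h to convert from UTC-7).
Wendy in UTC: 08:00-11:00, 15:00-17:30 (subtract 4h to convert from UTC+4).
Keanu in UTC: 09:00-11:30, 12:00-16:30 (subtract 4h to convert from UTC+4).
Xiulan in UTC: 08:00-11:30, 13:00-18:00 (subtract 1h to convert from UTC+1).
Wei, Zara, and Keanu can make the full 12:00-12:30 slot — that's 3.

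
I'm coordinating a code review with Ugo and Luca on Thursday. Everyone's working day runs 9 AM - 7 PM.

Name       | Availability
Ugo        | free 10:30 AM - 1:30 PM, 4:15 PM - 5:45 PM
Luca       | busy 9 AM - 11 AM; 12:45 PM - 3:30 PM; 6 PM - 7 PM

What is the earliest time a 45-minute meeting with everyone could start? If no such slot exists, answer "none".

Ugo free: 10:30-13:30, 16:15-17:45.
Luca free: 11:00-12:45, 15:30-18:00 (invert busy blocks within the working day).
Ugo ∩ Luca: 11:00-12:45, 16:15-17:45.
The first common window of at least 45 minutes is 11:00-12:45, so the earliest start is 11:00.

11:00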